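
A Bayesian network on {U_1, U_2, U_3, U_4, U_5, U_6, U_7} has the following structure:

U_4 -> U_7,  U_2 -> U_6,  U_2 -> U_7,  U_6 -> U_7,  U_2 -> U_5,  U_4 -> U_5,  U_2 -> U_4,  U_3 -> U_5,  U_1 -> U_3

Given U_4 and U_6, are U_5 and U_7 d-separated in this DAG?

No — U_5 and U_7 are not d-separated given {U_4, U_6}.

Enumerating the 6 paths from U_5 to U_7 and testing each for blocking by {U_4, U_6}:
Path 1: U_5 ← U_2 → U_7
  U_2 is a fork and U_2 is not conditioned on — no node blocks this path, so it is active.
Path 2: U_5 ← U_2 → U_6 → U_7
  U_6 is a chain here and U_6 is conditioned on, so the path is blocked at U_6.
Path 3: U_5 ← U_2 → U_4 → U_7
  U_4 is a chain here and U_4 is conditioned on, so the path is blocked at U_4.
Path 4: U_5 ← U_4 ← U_2 → U_7
  U_4 is a chain here and U_4 is conditioned on, so the path is blocked at U_4.
Path 5: U_5 ← U_4 ← U_2 → U_6 → U_7
  U_4 is a chain here and U_4 is conditioned on, so the path is blocked at U_4.
Path 6: U_5 ← U_4 → U_7
  U_4 is a fork here and U_4 is conditioned on, so the path is blocked at U_4.
Because an active path exists, U_5 and U_7 are not d-separated.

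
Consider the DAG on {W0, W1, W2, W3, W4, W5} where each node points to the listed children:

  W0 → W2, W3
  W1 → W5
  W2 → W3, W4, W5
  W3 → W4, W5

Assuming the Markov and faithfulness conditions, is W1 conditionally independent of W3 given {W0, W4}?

Yes

We examine all 4 paths between W1 and W3:
Path 1: W1 → W5 ← W2 → W4 ← W3
  W5 is a collider here and neither W5 nor any of its descendants is conditioned on, so the collider stays closed — the path is blocked at W5.
Path 2: W1 → W5 ← W2 ← W0 → W3
  W5 is a collider here and neither W5 nor any of its descendants is conditioned on, so the collider stays closed — the path is blocked at W5.
Path 3: W1 → W5 ← W2 → W3
  W5 is a collider here and neither W5 nor any of its descendants is conditioned on, so the collider stays closed — the path is blocked at W5.
Path 4: W1 → W5 ← W3
  W5 is a collider here and neither W5 nor any of its descendants is conditioned on, so the collider stays closed — the path is blocked at W5.
All paths are blocked; W1 ⊥ W3 | {W0, W4} holds.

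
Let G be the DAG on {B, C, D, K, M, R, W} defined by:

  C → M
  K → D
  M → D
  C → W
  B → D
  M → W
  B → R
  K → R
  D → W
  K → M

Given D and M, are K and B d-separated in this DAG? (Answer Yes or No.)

Enumerating the 5 paths from K to B and testing each for blocking by {D, M}:
  1. K → M → D ← B — M:chain[blocks]; D:collider[open] ⇒ blocked
  2. K → M → W ← D ← B — M:chain[blocks]; W:collider[blocks]; D:chain[blocks] ⇒ blocked
  3. K → M ← C → W ← D ← B — M:collider[open]; C:fork[open]; W:collider[blocks]; D:chain[blocks] ⇒ blocked
  4. K → D ← B — D:collider[open] ⇒ active
  5. K → R ← B — R:collider[blocks] ⇒ blocked
At least one path is unblocked, so d-separation fails.

No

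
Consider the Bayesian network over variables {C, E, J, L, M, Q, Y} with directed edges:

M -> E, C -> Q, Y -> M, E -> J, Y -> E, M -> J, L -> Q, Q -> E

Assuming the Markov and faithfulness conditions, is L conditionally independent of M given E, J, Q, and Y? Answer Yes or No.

There are 3 undirected paths between L and M; checking each against the conditioning set {E, J, Q, Y}:
Path 1: L → Q → E ← Y → M
  Q is a chain here and Q is conditioned on, so the path is blocked at Q.
Path 2: L → Q → E → J ← M
  Q is a chain here and Q is conditioned on, so the path is blocked at Q.
Path 3: L → Q → E ← M
  Q is a chain here and Q is conditioned on, so the path is blocked at Q.
Since every path is blocked, d-separation holds.

Yes — L and M are d-separated given {E, J, Q, Y}.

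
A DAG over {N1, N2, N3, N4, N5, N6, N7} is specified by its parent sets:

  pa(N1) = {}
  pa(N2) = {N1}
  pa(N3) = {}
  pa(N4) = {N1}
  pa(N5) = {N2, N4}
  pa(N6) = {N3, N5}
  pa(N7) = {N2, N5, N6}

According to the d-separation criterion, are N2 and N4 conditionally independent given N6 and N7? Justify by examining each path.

No

We examine all 4 paths between N2 and N4:
  1. N2 → N5 ← N4 — N5:collider[open] ⇒ active
  2. N2 ← N1 → N4 — N1:fork[open] ⇒ active
  3. N2 → N7 ← N5 ← N4 — N7:collider[open]; N5:chain[open] ⇒ active
  4. N2 → N7 ← N6 ← N5 ← N4 — N7:collider[open]; N6:chain[blocks]; N5:chain[open] ⇒ blocked
At least one path is unblocked, so d-separation fails.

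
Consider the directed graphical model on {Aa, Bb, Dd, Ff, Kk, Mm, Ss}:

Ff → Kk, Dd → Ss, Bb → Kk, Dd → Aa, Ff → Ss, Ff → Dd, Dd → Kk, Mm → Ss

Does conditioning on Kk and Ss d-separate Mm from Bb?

There are 4 undirected paths between Mm and Bb; checking each against the conditioning set {Kk, Ss}:
  1. Mm → Ss ← Ff → Kk ← Bb — Ss:collider[open]; Ff:fork[open]; Kk:collider[open] ⇒ active
  2. Mm → Ss ← Ff → Dd → Kk ← Bb — Ss:collider[open]; Ff:fork[open]; Dd:chain[open]; Kk:collider[open] ⇒ active
  3. Mm → Ss ← Dd ← Ff → Kk ← Bb — Ss:collider[open]; Dd:chain[open]; Ff:fork[open]; Kk:collider[open] ⇒ active
  4. Mm → Ss ← Dd → Kk ← Bb — Ss:collider[open]; Dd:fork[open]; Kk:collider[open] ⇒ active
Since the path Mm → Ss ← Ff → Kk ← Bb is active, Mm and Bb are not d-separated given {Kk, Ss}.

No — Mm and Bb are not d-separated given {Kk, Ss}.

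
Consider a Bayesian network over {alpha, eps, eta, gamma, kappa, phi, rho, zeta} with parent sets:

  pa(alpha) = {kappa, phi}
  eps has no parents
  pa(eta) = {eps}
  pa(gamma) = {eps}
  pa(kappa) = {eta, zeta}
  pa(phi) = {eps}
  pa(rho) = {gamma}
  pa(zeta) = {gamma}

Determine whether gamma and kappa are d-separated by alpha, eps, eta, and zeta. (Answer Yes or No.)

3 paths connect gamma and kappa; each must be blocked for d-separation to hold:
  1. gamma → zeta → kappa — zeta:chain[blocks] ⇒ blocked
  2. gamma ← eps → eta → kappa — eps:fork[blocks]; eta:chain[blocks] ⇒ blocked
  3. gamma ← eps → phi → alpha ← kappa — eps:fork[blocks]; phi:chain[open]; alpha:collider[open] ⇒ blocked
All paths are blocked; gamma ⊥ kappa | {alpha, eps, eta, zeta} holds.

Yes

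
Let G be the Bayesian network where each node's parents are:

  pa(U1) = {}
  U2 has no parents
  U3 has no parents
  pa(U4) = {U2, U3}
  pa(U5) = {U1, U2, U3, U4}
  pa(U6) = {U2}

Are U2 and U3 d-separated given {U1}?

Yes

4 paths connect U2 and U3; each must be blocked for d-separation to hold:
  1. U2 → U5 ← U4 ← U3 — U5:collider[blocks]; U4:chain[open] ⇒ blocked
  2. U2 → U5 ← U3 — U5:collider[blocks] ⇒ blocked
  3. U2 → U4 → U5 ← U3 — U4:chain[open]; U5:collider[blocks] ⇒ blocked
  4. U2 → U4 ← U3 — U4:collider[blocks] ⇒ blocked
Every path is blocked, so U2 and U3 are d-separated given {U1}.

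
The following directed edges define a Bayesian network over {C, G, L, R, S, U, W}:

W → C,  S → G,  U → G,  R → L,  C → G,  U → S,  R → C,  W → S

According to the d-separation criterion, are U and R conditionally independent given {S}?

Yes

We examine all 4 paths between U and R:
  1. U → G ← C ← R — G:collider[blocks]; C:chain[open] ⇒ blocked
  2. U → G ← S ← W → C ← R — G:collider[blocks]; S:chain[blocks]; W:fork[open]; C:collider[blocks] ⇒ blocked
  3. U → S ← W → C ← R — S:collider[open]; W:fork[open]; C:collider[blocks] ⇒ blocked
  4. U → S → G ← C ← R — S:chain[blocks]; G:collider[blocks]; C:chain[open] ⇒ blocked
All paths are blocked; U ⊥ R | {S} holds.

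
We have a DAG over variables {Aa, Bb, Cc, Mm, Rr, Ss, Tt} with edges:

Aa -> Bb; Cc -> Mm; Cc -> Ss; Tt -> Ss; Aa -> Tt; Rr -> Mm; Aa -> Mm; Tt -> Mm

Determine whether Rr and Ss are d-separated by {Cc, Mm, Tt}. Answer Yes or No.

We examine all 3 paths between Rr and Ss:
  1. Rr → Mm ← Tt → Ss — Mm:collider[open]; Tt:fork[blocks] ⇒ blocked
  2. Rr → Mm ← Cc → Ss — Mm:collider[open]; Cc:fork[blocks] ⇒ blocked
  3. Rr → Mm ← Aa → Tt → Ss — Mm:collider[open]; Aa:fork[open]; Tt:chain[blocks] ⇒ blocked
Every path is blocked, so Rr and Ss are d-separated given {Cc, Mm, Tt}.

Yes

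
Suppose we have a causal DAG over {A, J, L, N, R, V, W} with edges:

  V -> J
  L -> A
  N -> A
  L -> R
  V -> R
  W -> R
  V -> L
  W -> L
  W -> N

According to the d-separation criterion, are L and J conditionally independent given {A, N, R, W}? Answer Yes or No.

There are 4 undirected paths between L and J; checking each against the conditioning set {A, N, R, W}:
Path 1: L ← V → J
  V is a fork and V is not conditioned on — no node blocks this path, so it is active.
Path 2: L → A ← N ← W → R ← V → J
  N is a chain here and N is conditioned on, so the path is blocked at N.
Path 3: L ← W → R ← V → J
  W is a fork here and W is conditioned on, so the path is blocked at W.
Path 4: L → R ← V → J
  R is a collider and R is conditioned on, which opens it; V is a fork and V is not conditioned on — no node blocks this path, so it is active.
Since the path L ← V → J is active, L and J are not d-separated given {A, N, R, W}.

No — L and J are not d-separated given {A, N, R, W}.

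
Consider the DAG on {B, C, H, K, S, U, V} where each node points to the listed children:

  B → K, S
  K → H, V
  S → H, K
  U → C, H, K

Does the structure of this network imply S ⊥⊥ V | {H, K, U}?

Yes

We examine all 4 paths between S and V:
  1. S → H ← U → K → V — H:collider[open]; U:fork[blocks]; K:chain[blocks] ⇒ blocked
  2. S → H ← K → V — H:collider[open]; K:fork[blocks] ⇒ blocked
  3. S → K → V — K:chain[blocks] ⇒ blocked
  4. S ← B → K → V — B:fork[open]; K:chain[blocks] ⇒ blocked
All paths are blocked; S ⊥ V | {H, K, U} holds.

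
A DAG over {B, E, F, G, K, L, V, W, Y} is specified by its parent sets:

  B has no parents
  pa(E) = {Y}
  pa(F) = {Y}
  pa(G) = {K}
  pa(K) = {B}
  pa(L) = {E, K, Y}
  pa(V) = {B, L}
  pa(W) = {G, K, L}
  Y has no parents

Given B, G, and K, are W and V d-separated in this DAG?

Enumerating the 6 paths from W to V and testing each for blocking by {B, G, K}:
Path 1: W ← L → V
  L is a fork and L is not conditioned on — no node blocks this path, so it is active.
Path 2: W ← L ← K ← B → V
  K is a chain here and K is conditioned on, so the path is blocked at K.
Path 3: W ← G ← K ← B → V
  G is a chain here and G is conditioned on, so the path is blocked at G.
Path 4: W ← G ← K → L → V
  G is a chain here and G is conditioned on, so the path is blocked at G.
Path 5: W ← K ← B → V
  K is a chain here and K is conditioned on, so the path is blocked at K.
Path 6: W ← K → L → V
  K is a fork here and K is conditioned on, so the path is blocked at K.
At least one path is unblocked, so d-separation fails.

No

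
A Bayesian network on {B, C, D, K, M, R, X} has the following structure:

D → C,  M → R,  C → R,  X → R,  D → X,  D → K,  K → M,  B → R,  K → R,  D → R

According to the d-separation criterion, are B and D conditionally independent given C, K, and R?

Enumerating the 5 paths from B to D and testing each for blocking by {C, K, R}:
Path 1: B → R ← M ← K ← D
  K is a chain here and K is conditioned on, so the path is blocked at K.
Path 2: B → R ← D
  R is a collider and R is conditioned on, which opens it — no node blocks this path, so it is active.
Path 3: B → R ← C ← D
  C is a chain here and C is conditioned on, so the path is blocked at C.
Path 4: B → R ← K ← D
  K is a chain here and K is conditioned on, so the path is blocked at K.
Path 5: B → R ← X ← D
  R is a collider and R is conditioned on, which opens it; X is a chain and X is not conditioned on — no node blocks this path, so it is active.
At least one path is unblocked, so d-separation fails.

No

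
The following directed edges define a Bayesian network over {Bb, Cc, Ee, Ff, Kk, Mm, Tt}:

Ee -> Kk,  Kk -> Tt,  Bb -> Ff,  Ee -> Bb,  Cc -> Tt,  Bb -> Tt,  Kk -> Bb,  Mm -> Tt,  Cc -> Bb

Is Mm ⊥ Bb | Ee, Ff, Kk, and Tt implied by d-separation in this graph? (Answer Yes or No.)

No

4 paths connect Mm and Bb; each must be blocked for d-separation to hold:
Path 1: Mm → Tt ← Cc → Bb
  Tt is a collider and Tt is conditioned on, which opens it; Cc is a fork and Cc is not conditioned on — no node blocks this path, so it is active.
Path 2: Mm → Tt ← Bb
  Tt is a collider and Tt is conditioned on, which opens it — no node blocks this path, so it is active.
Path 3: Mm → Tt ← Kk ← Ee → Bb
  Kk is a chain here and Kk is conditioned on, so the path is blocked at Kk.
Path 4: Mm → Tt ← Kk → Bb
  Kk is a fork here and Kk is conditioned on, so the path is blocked at Kk.
Since the path Mm → Tt ← Cc → Bb is active, Mm and Bb are not d-separated given {Ee, Ff, Kk, Tt}.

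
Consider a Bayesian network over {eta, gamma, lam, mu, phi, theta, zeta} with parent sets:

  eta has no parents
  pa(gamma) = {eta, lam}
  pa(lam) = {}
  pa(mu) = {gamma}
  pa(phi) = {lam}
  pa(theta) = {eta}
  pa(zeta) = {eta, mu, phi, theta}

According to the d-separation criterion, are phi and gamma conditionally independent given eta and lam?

Yes

Enumerating the 4 paths from phi to gamma and testing each for blocking by {eta, lam}:
Path 1: phi ← lam → gamma
  lam is a fork here and lam is conditioned on, so the path is blocked at lam.
Path 2: phi → zeta ← mu ← gamma
  zeta is a collider here and neither zeta nor any of its descendants is conditioned on, so the collider stays closed — the path is blocked at zeta.
Path 3: phi → zeta ← theta ← eta → gamma
  zeta is a collider here and neither zeta nor any of its descendants is conditioned on, so the collider stays closed — the path is blocked at zeta.
Path 4: phi → zeta ← eta → gamma
  zeta is a collider here and neither zeta nor any of its descendants is conditioned on, so the collider stays closed — the path is blocked at zeta.
All paths are blocked; phi ⊥ gamma | {eta, lam} holds.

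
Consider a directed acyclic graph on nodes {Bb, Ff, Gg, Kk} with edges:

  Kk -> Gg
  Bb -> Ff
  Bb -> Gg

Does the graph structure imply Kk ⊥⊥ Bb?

The only undirected path from Kk to Bb is:
Path 1: Kk → Gg ← Bb
  Gg is a collider here and neither Gg nor any of its descendants is conditioned on, so the collider stays closed — the path is blocked at Gg.
Since every path is blocked, d-separation holds.

Yes — Kk and Bb are d-separated given ∅.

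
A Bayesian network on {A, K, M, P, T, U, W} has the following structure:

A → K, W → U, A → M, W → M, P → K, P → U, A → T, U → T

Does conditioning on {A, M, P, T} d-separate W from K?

Yes

Enumerating the 4 paths from W to K and testing each for blocking by {A, M, P, T}:
  1. W → M ← A → K — M:collider[open]; A:fork[blocks] ⇒ blocked
  2. W → M ← A → T ← U ← P → K — M:collider[open]; A:fork[blocks]; T:collider[open]; U:chain[open]; P:fork[blocks] ⇒ blocked
  3. W → U ← P → K — U:collider[open]; P:fork[blocks] ⇒ blocked
  4. W → U → T ← A → K — U:chain[open]; T:collider[open]; A:fork[blocks] ⇒ blocked
Every path is blocked, so W and K are d-separated given {A, M, P, T}.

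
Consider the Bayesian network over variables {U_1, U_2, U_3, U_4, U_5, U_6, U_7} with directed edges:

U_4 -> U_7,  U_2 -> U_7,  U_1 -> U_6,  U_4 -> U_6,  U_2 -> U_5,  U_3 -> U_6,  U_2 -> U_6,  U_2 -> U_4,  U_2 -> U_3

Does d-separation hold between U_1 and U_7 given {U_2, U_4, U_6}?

Yes

Enumerating the 6 paths from U_1 to U_7 and testing each for blocking by {U_2, U_4, U_6}:
Path 1: U_1 → U_6 ← U_3 ← U_2 → U_4 → U_7
  U_2 is a fork here and U_2 is conditioned on, so the path is blocked at U_2.
Path 2: U_1 → U_6 ← U_3 ← U_2 → U_7
  U_2 is a fork here and U_2 is conditioned on, so the path is blocked at U_2.
Path 3: U_1 → U_6 ← U_4 ← U_2 → U_7
  U_4 is a chain here and U_4 is conditioned on, so the path is blocked at U_4.
Path 4: U_1 → U_6 ← U_4 → U_7
  U_4 is a fork here and U_4 is conditioned on, so the path is blocked at U_4.
Path 5: U_1 → U_6 ← U_2 → U_4 → U_7
  U_2 is a fork here and U_2 is conditioned on, so the path is blocked at U_2.
Path 6: U_1 → U_6 ← U_2 → U_7
  U_2 is a fork here and U_2 is conditioned on, so the path is blocked at U_2.
Every path is blocked, so U_1 and U_7 are d-separated given {U_2, U_4, U_6}.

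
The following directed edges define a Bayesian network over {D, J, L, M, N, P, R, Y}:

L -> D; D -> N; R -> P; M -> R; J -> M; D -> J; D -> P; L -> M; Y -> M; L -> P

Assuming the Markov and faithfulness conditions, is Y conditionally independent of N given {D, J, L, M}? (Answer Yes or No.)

There are 5 undirected paths between Y and N; checking each against the conditioning set {D, J, L, M}:
  1. Y → M → R → P ← D → N — M:chain[blocks]; R:chain[open]; P:collider[blocks]; D:fork[blocks] ⇒ blocked
  2. Y → M → R → P ← L → D → N — M:chain[blocks]; R:chain[open]; P:collider[blocks]; L:fork[blocks]; D:chain[blocks] ⇒ blocked
  3. Y → M ← J ← D → N — M:collider[open]; J:chain[blocks]; D:fork[blocks] ⇒ blocked
  4. Y → M ← L → D → N — M:collider[open]; L:fork[blocks]; D:chain[blocks] ⇒ blocked
  5. Y → M ← L → P ← D → N — M:collider[open]; L:fork[blocks]; P:collider[blocks]; D:fork[blocks] ⇒ blocked
Since every path is blocked, d-separation holds.

Yes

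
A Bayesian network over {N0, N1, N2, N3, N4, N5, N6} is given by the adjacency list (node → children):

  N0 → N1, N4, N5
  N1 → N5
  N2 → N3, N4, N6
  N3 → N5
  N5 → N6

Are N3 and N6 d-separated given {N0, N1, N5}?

6 paths connect N3 and N6; each must be blocked for d-separation to hold:
Path 1: N3 → N5 → N6
  N5 is a chain here and N5 is conditioned on, so the path is blocked at N5.
Path 2: N3 → N5 ← N0 → N4 ← N2 → N6
  N0 is a fork here and N0 is conditioned on, so the path is blocked at N0.
Path 3: N3 → N5 ← N1 ← N0 → N4 ← N2 → N6
  N1 is a chain here and N1 is conditioned on, so the path is blocked at N1.
Path 4: N3 ← N2 → N6
  N2 is a fork and N2 is not conditioned on — no node blocks this path, so it is active.
Path 5: N3 ← N2 → N4 ← N0 → N5 → N6
  N4 is a collider here and neither N4 nor any of its descendants is conditioned on, so the collider stays closed — the path is blocked at N4.
Path 6: N3 ← N2 → N4 ← N0 → N1 → N5 → N6
  N4 is a collider here and neither N4 nor any of its descendants is conditioned on, so the collider stays closed — the path is blocked at N4.
At least one path is unblocked, so d-separation fails.

No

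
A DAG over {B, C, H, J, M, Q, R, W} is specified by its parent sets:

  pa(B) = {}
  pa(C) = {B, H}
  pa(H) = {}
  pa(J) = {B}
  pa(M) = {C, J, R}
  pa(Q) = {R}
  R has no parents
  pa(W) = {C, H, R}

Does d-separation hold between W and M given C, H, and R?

Enumerating the 5 paths from W to M and testing each for blocking by {C, H, R}:
Path 1: W ← C ← B → J → M
  C is a chain here and C is conditioned on, so the path is blocked at C.
Path 2: W ← C → M
  C is a fork here and C is conditioned on, so the path is blocked at C.
Path 3: W ← H → C ← B → J → M
  H is a fork here and H is conditioned on, so the path is blocked at H.
Path 4: W ← H → C → M
  H is a fork here and H is conditioned on, so the path is blocked at H.
Path 5: W ← R → M
  R is a fork here and R is conditioned on, so the path is blocked at R.
Since every path is blocked, d-separation holds.

Yes — W and M are d-separated given {C, H, R}.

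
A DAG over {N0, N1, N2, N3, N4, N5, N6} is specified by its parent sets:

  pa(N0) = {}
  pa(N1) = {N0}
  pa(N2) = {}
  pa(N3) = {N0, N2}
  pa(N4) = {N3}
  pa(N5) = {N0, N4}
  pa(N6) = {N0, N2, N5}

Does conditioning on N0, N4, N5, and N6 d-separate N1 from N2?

Yes

There are 6 undirected paths between N1 and N2; checking each against the conditioning set {N0, N4, N5, N6}:
  1. N1 ← N0 → N3 ← N2 — N0:fork[blocks]; N3:collider[open] ⇒ blocked
  2. N1 ← N0 → N3 → N4 → N5 → N6 ← N2 — N0:fork[blocks]; N3:chain[open]; N4:chain[blocks]; N5:chain[blocks]; N6:collider[open] ⇒ blocked
  3. N1 ← N0 → N6 ← N2 — N0:fork[blocks]; N6:collider[open] ⇒ blocked
  4. N1 ← N0 → N6 ← N5 ← N4 ← N3 ← N2 — N0:fork[blocks]; N6:collider[open]; N5:chain[blocks]; N4:chain[blocks]; N3:chain[open] ⇒ blocked
  5. N1 ← N0 → N5 → N6 ← N2 — N0:fork[blocks]; N5:chain[blocks]; N6:collider[open] ⇒ blocked
  6. N1 ← N0 → N5 ← N4 ← N3 ← N2 — N0:fork[blocks]; N5:collider[open]; N4:chain[blocks]; N3:chain[open] ⇒ blocked
All paths are blocked; N1 ⊥ N2 | {N0, N4, N5, N6} holds.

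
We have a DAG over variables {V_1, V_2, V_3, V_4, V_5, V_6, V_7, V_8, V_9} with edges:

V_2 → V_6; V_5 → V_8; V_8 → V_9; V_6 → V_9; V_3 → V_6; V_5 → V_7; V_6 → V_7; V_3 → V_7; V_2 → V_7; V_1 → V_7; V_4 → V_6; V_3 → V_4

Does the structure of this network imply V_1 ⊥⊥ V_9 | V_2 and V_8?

Yes

There are 5 undirected paths between V_1 and V_9; checking each against the conditioning set {V_2, V_8}:
Path 1: V_1 → V_7 ← V_5 → V_8 → V_9
  V_7 is a collider here and neither V_7 nor any of its descendants is conditioned on, so the collider stays closed — the path is blocked at V_7.
Path 2: V_1 → V_7 ← V_2 → V_6 → V_9
  V_7 is a collider here and neither V_7 nor any of its descendants is conditioned on, so the collider stays closed — the path is blocked at V_7.
Path 3: V_1 → V_7 ← V_3 → V_4 → V_6 → V_9
  V_7 is a collider here and neither V_7 nor any of its descendants is conditioned on, so the collider stays closed — the path is blocked at V_7.
Path 4: V_1 → V_7 ← V_3 → V_6 → V_9
  V_7 is a collider here and neither V_7 nor any of its descendants is conditioned on, so the collider stays closed — the path is blocked at V_7.
Path 5: V_1 → V_7 ← V_6 → V_9
  V_7 is a collider here and neither V_7 nor any of its descendants is conditioned on, so the collider stays closed — the path is blocked at V_7.
All paths are blocked; V_1 ⊥ V_9 | {V_2, V_8} holds.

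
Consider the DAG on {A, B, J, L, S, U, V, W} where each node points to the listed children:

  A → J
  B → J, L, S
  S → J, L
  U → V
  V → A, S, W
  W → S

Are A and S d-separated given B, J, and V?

5 paths connect A and S; each must be blocked for d-separation to hold:
  1. A ← V → S — V:fork[blocks] ⇒ blocked
  2. A ← V → W → S — V:fork[blocks]; W:chain[open] ⇒ blocked
  3. A → J ← S — J:collider[open] ⇒ active
  4. A → J ← B → L ← S — J:collider[open]; B:fork[blocks]; L:collider[blocks] ⇒ blocked
  5. A → J ← B → S — J:collider[open]; B:fork[blocks] ⇒ blocked
Because an active path exists, A and S are not d-separated.

No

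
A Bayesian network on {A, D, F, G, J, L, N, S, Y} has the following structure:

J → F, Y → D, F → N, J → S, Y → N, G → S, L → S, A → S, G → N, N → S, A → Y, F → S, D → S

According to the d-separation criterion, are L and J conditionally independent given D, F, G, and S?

No

We examine all 6 paths between L and J:
  1. L → S ← J — S:collider[open] ⇒ active
  2. L → S ← G → N ← F ← J — S:collider[open]; G:fork[blocks]; N:collider[open]; F:chain[blocks] ⇒ blocked
  3. L → S ← A → Y → N ← F ← J — S:collider[open]; A:fork[open]; Y:chain[open]; N:collider[open]; F:chain[blocks] ⇒ blocked
  4. L → S ← N ← F ← J — S:collider[open]; N:chain[open]; F:chain[blocks] ⇒ blocked
  5. L → S ← F ← J — S:collider[open]; F:chain[blocks] ⇒ blocked
  6. L → S ← D ← Y → N ← F ← J — S:collider[open]; D:chain[blocks]; Y:fork[open]; N:collider[open]; F:chain[blocks] ⇒ blocked
Since the path L → S ← J is active, L and J are not d-separated given {D, F, G, S}.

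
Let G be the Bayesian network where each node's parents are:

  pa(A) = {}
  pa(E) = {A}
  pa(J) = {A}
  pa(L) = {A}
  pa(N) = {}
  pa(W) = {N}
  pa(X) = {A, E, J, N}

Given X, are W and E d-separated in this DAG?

Enumerating the 3 paths from W to E and testing each for blocking by {X}:
Path 1: W ← N → X ← A → E
  N is a fork and N is not conditioned on; X is a collider and X is conditioned on, which opens it; A is a fork and A is not conditioned on — no node blocks this path, so it is active.
Path 2: W ← N → X ← E
  N is a fork and N is not conditioned on; X is a collider and X is conditioned on, which opens it — no node blocks this path, so it is active.
Path 3: W ← N → X ← J ← A → E
  N is a fork and N is not conditioned on; X is a collider and X is conditioned on, which opens it; J is a chain and J is not conditioned on; A is a fork and A is not conditioned on — no node blocks this path, so it is active.
Because an active path exists, W and E are not d-separated.

No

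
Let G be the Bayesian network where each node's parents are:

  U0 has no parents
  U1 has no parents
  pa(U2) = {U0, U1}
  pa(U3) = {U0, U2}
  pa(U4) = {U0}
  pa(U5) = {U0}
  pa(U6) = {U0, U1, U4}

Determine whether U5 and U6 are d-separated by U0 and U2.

There are 4 undirected paths between U5 and U6; checking each against the conditioning set {U0, U2}:
  1. U5 ← U0 → U4 → U6 — U0:fork[blocks]; U4:chain[open] ⇒ blocked
  2. U5 ← U0 → U6 — U0:fork[blocks] ⇒ blocked
  3. U5 ← U0 → U2 ← U1 → U6 — U0:fork[blocks]; U2:collider[open]; U1:fork[open] ⇒ blocked
  4. U5 ← U0 → U3 ← U2 ← U1 → U6 — U0:fork[blocks]; U3:collider[blocks]; U2:chain[blocks]; U1:fork[open] ⇒ blocked
Every path is blocked, so U5 and U6 are d-separated given {U0, U2}.

Yes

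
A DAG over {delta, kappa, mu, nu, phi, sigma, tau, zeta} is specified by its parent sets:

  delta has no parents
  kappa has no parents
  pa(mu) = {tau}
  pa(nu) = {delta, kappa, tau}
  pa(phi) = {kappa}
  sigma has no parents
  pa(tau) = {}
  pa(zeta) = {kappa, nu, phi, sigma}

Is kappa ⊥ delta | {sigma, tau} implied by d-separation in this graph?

Yes — kappa and delta are d-separated given {sigma, tau}.

We examine all 3 paths between kappa and delta:
  1. kappa → phi → zeta ← nu ← delta — phi:chain[open]; zeta:collider[blocks]; nu:chain[open] ⇒ blocked
  2. kappa → nu ← delta — nu:collider[blocks] ⇒ blocked
  3. kappa → zeta ← nu ← delta — zeta:collider[blocks]; nu:chain[open] ⇒ blocked
Since every path is blocked, d-separation holds.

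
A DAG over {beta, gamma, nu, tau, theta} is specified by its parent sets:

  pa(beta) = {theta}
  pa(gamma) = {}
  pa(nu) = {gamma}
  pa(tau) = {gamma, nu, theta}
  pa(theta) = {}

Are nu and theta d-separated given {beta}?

There are 2 undirected paths between nu and theta; checking each against the conditioning set {beta}:
Path 1: nu ← gamma → tau ← theta
  tau is a collider here and neither tau nor any of its descendants is conditioned on, so the collider stays closed — the path is blocked at tau.
Path 2: nu → tau ← theta
  tau is a collider here and neither tau nor any of its descendants is conditioned on, so the collider stays closed — the path is blocked at tau.
Since every path is blocked, d-separation holds.

Yes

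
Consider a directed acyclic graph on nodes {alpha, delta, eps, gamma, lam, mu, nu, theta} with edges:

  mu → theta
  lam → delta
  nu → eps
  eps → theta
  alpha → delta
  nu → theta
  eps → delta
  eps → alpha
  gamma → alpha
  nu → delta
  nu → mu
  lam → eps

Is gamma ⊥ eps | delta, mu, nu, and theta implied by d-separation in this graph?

We examine all 6 paths between gamma and eps:
Path 1: gamma → alpha ← eps
  alpha is a collider and its descendant delta is conditioned on, which opens it — no node blocks this path, so it is active.
Path 2: gamma → alpha → delta ← nu → theta ← eps
  nu is a fork here and nu is conditioned on, so the path is blocked at nu.
Path 3: gamma → alpha → delta ← nu → mu → theta ← eps
  nu is a fork here and nu is conditioned on, so the path is blocked at nu.
Path 4: gamma → alpha → delta ← nu → eps
  nu is a fork here and nu is conditioned on, so the path is blocked at nu.
Path 5: gamma → alpha → delta ← eps
  alpha is a chain and alpha is not conditioned on; delta is a collider and delta is conditioned on, which opens it — no node blocks this path, so it is active.
Path 6: gamma → alpha → delta ← lam → eps
  alpha is a chain and alpha is not conditioned on; delta is a collider and delta is conditioned on, which opens it; lam is a fork and lam is not conditioned on — no node blocks this path, so it is active.
At least one path is unblocked, so d-separation fails.

No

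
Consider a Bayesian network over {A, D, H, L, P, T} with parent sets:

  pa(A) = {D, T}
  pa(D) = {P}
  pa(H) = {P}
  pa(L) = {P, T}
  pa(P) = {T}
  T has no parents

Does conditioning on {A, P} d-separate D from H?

Enumerating the 3 paths from D to H and testing each for blocking by {A, P}:
  1. D ← P → H — P:fork[blocks] ⇒ blocked
  2. D → A ← T → P → H — A:collider[open]; T:fork[open]; P:chain[blocks] ⇒ blocked
  3. D → A ← T → L ← P → H — A:collider[open]; T:fork[open]; L:collider[blocks]; P:fork[blocks] ⇒ blocked
Since every path is blocked, d-separation holds.

Yes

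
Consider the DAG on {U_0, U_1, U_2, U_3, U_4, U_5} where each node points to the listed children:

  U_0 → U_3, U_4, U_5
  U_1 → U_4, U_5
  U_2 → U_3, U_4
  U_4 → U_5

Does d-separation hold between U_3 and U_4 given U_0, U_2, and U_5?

Yes

There are 4 undirected paths between U_3 and U_4; checking each against the conditioning set {U_0, U_2, U_5}:
Path 1: U_3 ← U_0 → U_5 ← U_1 → U_4
  U_0 is a fork here and U_0 is conditioned on, so the path is blocked at U_0.
Path 2: U_3 ← U_0 → U_5 ← U_4
  U_0 is a fork here and U_0 is conditioned on, so the path is blocked at U_0.
Path 3: U_3 ← U_0 → U_4
  U_0 is a fork here and U_0 is conditioned on, so the path is blocked at U_0.
Path 4: U_3 ← U_2 → U_4
  U_2 is a fork here and U_2 is conditioned on, so the path is blocked at U_2.
All paths are blocked; U_3 ⊥ U_4 | {U_0, U_2, U_5} holds.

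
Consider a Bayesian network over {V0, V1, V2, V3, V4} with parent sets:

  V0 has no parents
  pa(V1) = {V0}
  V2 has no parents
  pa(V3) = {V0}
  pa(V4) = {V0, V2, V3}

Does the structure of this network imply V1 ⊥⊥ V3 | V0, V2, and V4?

We examine all 2 paths between V1 and V3:
Path 1: V1 ← V0 → V3
  V0 is a fork here and V0 is conditioned on, so the path is blocked at V0.
Path 2: V1 ← V0 → V4 ← V3
  V0 is a fork here and V0 is conditioned on, so the path is blocked at V0.
Every path is blocked, so V1 and V3 are d-separated given {V0, V2, V4}.

Yes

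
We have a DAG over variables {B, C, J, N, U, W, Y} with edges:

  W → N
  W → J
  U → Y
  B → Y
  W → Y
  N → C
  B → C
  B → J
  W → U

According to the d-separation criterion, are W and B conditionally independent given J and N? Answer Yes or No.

No

Enumerating the 4 paths from W to B and testing each for blocking by {J, N}:
Path 1: W → J ← B
  J is a collider and J is conditioned on, which opens it — no node blocks this path, so it is active.
Path 2: W → Y ← B
  Y is a collider here and neither Y nor any of its descendants is conditioned on, so the collider stays closed — the path is blocked at Y.
Path 3: W → N → C ← B
  N is a chain here and N is conditioned on, so the path is blocked at N.
Path 4: W → U → Y ← B
  Y is a collider here and neither Y nor any of its descendants is conditioned on, so the collider stays closed — the path is blocked at Y.
Since the path W → J ← B is active, W and B are not d-separated given {J, N}.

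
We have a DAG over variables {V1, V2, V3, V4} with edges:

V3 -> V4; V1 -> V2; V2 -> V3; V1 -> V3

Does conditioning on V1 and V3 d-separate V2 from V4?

We examine all 2 paths between V2 and V4:
Path 1: V2 → V3 → V4
  V3 is a chain here and V3 is conditioned on, so the path is blocked at V3.
Path 2: V2 ← V1 → V3 → V4
  V1 is a fork here and V1 is conditioned on, so the path is blocked at V1.
Since every path is blocked, d-separation holds.

Yes — V2 and V4 are d-separated given {V1, V3}.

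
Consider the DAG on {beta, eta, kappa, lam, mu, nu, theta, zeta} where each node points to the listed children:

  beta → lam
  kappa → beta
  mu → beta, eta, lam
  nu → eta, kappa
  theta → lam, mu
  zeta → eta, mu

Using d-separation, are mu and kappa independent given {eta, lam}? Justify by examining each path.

No — mu and kappa are not d-separated given {eta, lam}.

We examine all 5 paths between mu and kappa:
Path 1: mu ← theta → lam ← beta ← kappa
  theta is a fork and theta is not conditioned on; lam is a collider and lam is conditioned on, which opens it; beta is a chain and beta is not conditioned on — no node blocks this path, so it is active.
Path 2: mu → eta ← nu → kappa
  eta is a collider and eta is conditioned on, which opens it; nu is a fork and nu is not conditioned on — no node blocks this path, so it is active.
Path 3: mu ← zeta → eta ← nu → kappa
  zeta is a fork and zeta is not conditioned on; eta is a collider and eta is conditioned on, which opens it; nu is a fork and nu is not conditioned on — no node blocks this path, so it is active.
Path 4: mu → lam ← beta ← kappa
  lam is a collider and lam is conditioned on, which opens it; beta is a chain and beta is not conditioned on — no node blocks this path, so it is active.
Path 5: mu → beta ← kappa
  beta is a collider and its descendant lam is conditioned on, which opens it — no node blocks this path, so it is active.
Because an active path exists, mu and kappa are not d-separated.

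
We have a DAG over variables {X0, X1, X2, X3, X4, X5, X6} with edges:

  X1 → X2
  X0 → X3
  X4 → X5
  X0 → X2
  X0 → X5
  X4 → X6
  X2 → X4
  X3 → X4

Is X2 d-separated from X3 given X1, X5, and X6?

No

4 paths connect X2 and X3; each must be blocked for d-separation to hold:
Path 1: X2 → X4 → X5 ← X0 → X3
  X4 is a chain and X4 is not conditioned on; X5 is a collider and X5 is conditioned on, which opens it; X0 is a fork and X0 is not conditioned on — no node blocks this path, so it is active.
Path 2: X2 → X4 ← X3
  X4 is a collider and its descendant X5 is conditioned on, which opens it — no node blocks this path, so it is active.
Path 3: X2 ← X0 → X5 ← X4 ← X3
  X0 is a fork and X0 is not conditioned on; X5 is a collider and X5 is conditioned on, which opens it; X4 is a chain and X4 is not conditioned on — no node blocks this path, so it is active.
Path 4: X2 ← X0 → X3
  X0 is a fork and X0 is not conditioned on — no node blocks this path, so it is active.
Because an active path exists, X2 and X3 are not d-separated.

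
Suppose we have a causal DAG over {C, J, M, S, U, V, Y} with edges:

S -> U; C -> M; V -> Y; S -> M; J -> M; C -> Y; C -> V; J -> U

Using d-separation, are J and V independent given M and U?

No

There are 4 undirected paths between J and V; checking each against the conditioning set {M, U}:
  1. J → M ← C → V — M:collider[open]; C:fork[open] ⇒ active
  2. J → M ← C → Y ← V — M:collider[open]; C:fork[open]; Y:collider[blocks] ⇒ blocked
  3. J → U ← S → M ← C → V — U:collider[open]; S:fork[open]; M:collider[open]; C:fork[open] ⇒ active
  4. J → U ← S → M ← C → Y ← V — U:collider[open]; S:fork[open]; M:collider[open]; C:fork[open]; Y:collider[blocks] ⇒ blocked
At least one path is unblocked, so d-separation fails.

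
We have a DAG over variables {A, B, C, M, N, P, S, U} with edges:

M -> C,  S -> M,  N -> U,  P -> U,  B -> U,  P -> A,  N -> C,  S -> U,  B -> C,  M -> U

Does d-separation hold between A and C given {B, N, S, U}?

No

We examine all 4 paths between A and C:
  1. A ← P → U ← S → M → C — P:fork[open]; U:collider[open]; S:fork[blocks]; M:chain[open] ⇒ blocked
  2. A ← P → U ← B → C — P:fork[open]; U:collider[open]; B:fork[blocks] ⇒ blocked
  3. A ← P → U ← N → C — P:fork[open]; U:collider[open]; N:fork[blocks] ⇒ blocked
  4. A ← P → U ← M → C — P:fork[open]; U:collider[open]; M:fork[open] ⇒ active
Since the path A ← P → U ← M → C is active, A and C are not d-separated given {B, N, S, U}.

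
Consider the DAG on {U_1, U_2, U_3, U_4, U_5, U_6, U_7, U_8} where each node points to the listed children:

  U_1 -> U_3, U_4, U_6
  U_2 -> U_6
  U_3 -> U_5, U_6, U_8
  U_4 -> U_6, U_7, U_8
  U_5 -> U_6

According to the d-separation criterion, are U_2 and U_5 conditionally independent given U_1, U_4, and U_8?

Yes

We examine all 6 paths between U_2 and U_5:
  1. U_2 → U_6 ← U_4 → U_8 ← U_3 → U_5 — U_6:collider[blocks]; U_4:fork[blocks]; U_8:collider[open]; U_3:fork[open] ⇒ blocked
  2. U_2 → U_6 ← U_4 ← U_1 → U_3 → U_5 — U_6:collider[blocks]; U_4:chain[blocks]; U_1:fork[blocks]; U_3:chain[open] ⇒ blocked
  3. U_2 → U_6 ← U_5 — U_6:collider[blocks] ⇒ blocked
  4. U_2 → U_6 ← U_1 → U_4 → U_8 ← U_3 → U_5 — U_6:collider[blocks]; U_1:fork[blocks]; U_4:chain[blocks]; U_8:collider[open]; U_3:fork[open] ⇒ blocked
  5. U_2 → U_6 ← U_1 → U_3 → U_5 — U_6:collider[blocks]; U_1:fork[blocks]; U_3:chain[open] ⇒ blocked
  6. U_2 → U_6 ← U_3 → U_5 — U_6:collider[blocks]; U_3:fork[open] ⇒ blocked
Every path is blocked, so U_2 and U_5 are d-separated given {U_1, U_4, U_8}.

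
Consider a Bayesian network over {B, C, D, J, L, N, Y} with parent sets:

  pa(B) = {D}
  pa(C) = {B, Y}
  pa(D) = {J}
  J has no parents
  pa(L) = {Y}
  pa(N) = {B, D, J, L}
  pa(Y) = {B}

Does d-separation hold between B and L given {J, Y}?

Yes

We examine all 5 paths between B and L:
Path 1: B → Y → L
  Y is a chain here and Y is conditioned on, so the path is blocked at Y.
Path 2: B ← D ← J → N ← L
  J is a fork here and J is conditioned on, so the path is blocked at J.
Path 3: B ← D → N ← L
  N is a collider here and neither N nor any of its descendants is conditioned on, so the collider stays closed — the path is blocked at N.
Path 4: B → N ← L
  N is a collider here and neither N nor any of its descendants is conditioned on, so the collider stays closed — the path is blocked at N.
Path 5: B → C ← Y → L
  C is a collider here and neither C nor any of its descendants is conditioned on, so the collider stays closed — the path is blocked at C.
Since every path is blocked, d-separation holds.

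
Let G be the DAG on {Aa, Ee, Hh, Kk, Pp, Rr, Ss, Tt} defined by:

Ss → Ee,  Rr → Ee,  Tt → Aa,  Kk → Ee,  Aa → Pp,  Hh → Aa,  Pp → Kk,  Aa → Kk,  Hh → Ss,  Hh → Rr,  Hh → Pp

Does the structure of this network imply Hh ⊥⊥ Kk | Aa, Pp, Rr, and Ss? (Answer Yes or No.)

Yes — Hh and Kk are d-separated given {Aa, Pp, Rr, Ss}.

We examine all 6 paths between Hh and Kk:
  1. Hh → Rr → Ee ← Kk — Rr:chain[blocks]; Ee:collider[blocks] ⇒ blocked
  2. Hh → Pp → Kk — Pp:chain[blocks] ⇒ blocked
  3. Hh → Pp ← Aa → Kk — Pp:collider[open]; Aa:fork[blocks] ⇒ blocked
  4. Hh → Ss → Ee ← Kk — Ss:chain[blocks]; Ee:collider[blocks] ⇒ blocked
  5. Hh → Aa → Pp → Kk — Aa:chain[blocks]; Pp:chain[blocks] ⇒ blocked
  6. Hh → Aa → Kk — Aa:chain[blocks] ⇒ blocked
All paths are blocked; Hh ⊥ Kk | {Aa, Pp, Rr, Ss} holds.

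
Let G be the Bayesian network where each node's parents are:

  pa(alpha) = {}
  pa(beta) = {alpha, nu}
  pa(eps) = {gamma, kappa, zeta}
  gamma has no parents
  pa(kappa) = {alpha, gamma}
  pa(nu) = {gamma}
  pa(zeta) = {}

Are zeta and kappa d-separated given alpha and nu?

Enumerating the 3 paths from zeta to kappa and testing each for blocking by {alpha, nu}:
Path 1: zeta → eps ← kappa
  eps is a collider here and neither eps nor any of its descendants is conditioned on, so the collider stays closed — the path is blocked at eps.
Path 2: zeta → eps ← gamma → kappa
  eps is a collider here and neither eps nor any of its descendants is conditioned on, so the collider stays closed — the path is blocked at eps.
Path 3: zeta → eps ← gamma → nu → beta ← alpha → kappa
  eps is a collider here and neither eps nor any of its descendants is conditioned on, so the collider stays closed — the path is blocked at eps.
Every path is blocked, so zeta and kappa are d-separated given {alpha, nu}.

Yes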